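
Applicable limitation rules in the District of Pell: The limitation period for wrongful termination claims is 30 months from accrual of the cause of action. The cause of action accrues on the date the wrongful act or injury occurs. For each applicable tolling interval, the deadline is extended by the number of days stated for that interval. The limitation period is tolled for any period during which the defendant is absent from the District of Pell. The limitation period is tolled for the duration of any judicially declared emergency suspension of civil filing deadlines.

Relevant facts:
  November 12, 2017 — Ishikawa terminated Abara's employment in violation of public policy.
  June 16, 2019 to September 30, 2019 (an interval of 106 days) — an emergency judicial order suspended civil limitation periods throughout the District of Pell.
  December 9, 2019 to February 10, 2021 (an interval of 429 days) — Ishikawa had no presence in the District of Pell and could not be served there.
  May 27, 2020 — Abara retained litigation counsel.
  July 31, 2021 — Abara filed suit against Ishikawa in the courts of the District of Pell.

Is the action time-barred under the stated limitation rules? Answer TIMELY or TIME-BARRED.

The claim accrued on November 12, 2017, when the wrongful act occurred.
30 months from November 12, 2017 is May 12, 2020.
Because the emergency suspension of filing deadlines ran from June 16, 2019 to September 30, 2019, the deadline is extended by 106 days to August 26, 2020.
Because the defendant's absence from the jurisdiction ran from December 9, 2019 to February 10, 2021, the deadline is extended by 429 days to October 29, 2021.
None of the other events listed affects the running of the period under the stated rules.
Filing on July 31, 2021 beat the October 29, 2021 deadline — the action is timely.

TIMELY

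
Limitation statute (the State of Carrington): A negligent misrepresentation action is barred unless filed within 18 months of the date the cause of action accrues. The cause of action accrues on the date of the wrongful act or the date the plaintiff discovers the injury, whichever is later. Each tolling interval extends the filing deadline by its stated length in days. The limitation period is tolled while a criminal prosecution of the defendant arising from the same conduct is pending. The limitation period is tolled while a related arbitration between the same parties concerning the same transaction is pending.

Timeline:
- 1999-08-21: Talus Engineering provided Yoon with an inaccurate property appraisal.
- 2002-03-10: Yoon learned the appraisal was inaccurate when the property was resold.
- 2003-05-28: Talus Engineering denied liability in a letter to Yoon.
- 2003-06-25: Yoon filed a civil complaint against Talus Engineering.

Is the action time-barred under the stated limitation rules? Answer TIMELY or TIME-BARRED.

TIMELY

Taking the later of the act (1999-08-21) and discovery (2002-03-10), the claim accrued on 2002-03-10.
Adding the 18 months base period to 2002-03-10 gives a deadline of 2003-09-10, before any tolling.
The other events in the timeline have no effect on the limitation period under the stated rules.
The 2003-06-25 filing precedes the 2003-09-10 deadline; the claim is timely.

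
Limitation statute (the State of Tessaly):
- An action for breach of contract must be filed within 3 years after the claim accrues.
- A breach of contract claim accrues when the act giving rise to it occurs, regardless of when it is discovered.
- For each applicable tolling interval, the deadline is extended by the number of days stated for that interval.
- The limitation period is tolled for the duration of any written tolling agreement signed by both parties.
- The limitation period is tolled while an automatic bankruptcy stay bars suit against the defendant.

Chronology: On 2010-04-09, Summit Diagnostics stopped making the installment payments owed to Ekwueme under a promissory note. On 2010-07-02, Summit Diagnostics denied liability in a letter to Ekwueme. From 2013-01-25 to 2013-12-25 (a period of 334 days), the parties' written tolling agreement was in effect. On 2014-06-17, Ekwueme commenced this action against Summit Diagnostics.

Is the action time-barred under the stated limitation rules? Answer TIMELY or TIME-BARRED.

TIME-BARRED

The limitation period began to run on 2010-04-09.
The untolled deadline — 3 years after 2010-04-09 — is 2013-04-09.
The written tolling agreement from 2013-01-25 to 2013-12-25 tolled the period for 334 days, extending the deadline to 2014-03-09.
Nothing else in the chronology tolls or restarts the period.
The 2014-06-17 filing falls after the 2014-03-09 deadline; the claim is time-barred.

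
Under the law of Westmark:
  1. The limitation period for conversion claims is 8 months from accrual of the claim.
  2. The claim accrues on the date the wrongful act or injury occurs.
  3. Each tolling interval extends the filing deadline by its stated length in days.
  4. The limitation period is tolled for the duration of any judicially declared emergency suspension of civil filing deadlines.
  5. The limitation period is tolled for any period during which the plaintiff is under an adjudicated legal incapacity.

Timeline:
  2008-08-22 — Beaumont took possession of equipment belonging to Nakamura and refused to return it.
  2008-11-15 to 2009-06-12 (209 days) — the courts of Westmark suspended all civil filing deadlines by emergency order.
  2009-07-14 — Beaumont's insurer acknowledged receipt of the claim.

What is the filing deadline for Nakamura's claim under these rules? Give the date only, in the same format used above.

2009-11-17

The claim accrued on 2008-08-22, the date of the act.
The untolled deadline — 8 months after 2008-08-22 — is 2009-04-22.
The period was tolled for 209 days by the emergency suspension of filing deadlines (2008-11-15 to 2009-06-12), pushing the deadline to 2009-11-17.
The other events in the timeline have no effect on the limitation period under the stated rules.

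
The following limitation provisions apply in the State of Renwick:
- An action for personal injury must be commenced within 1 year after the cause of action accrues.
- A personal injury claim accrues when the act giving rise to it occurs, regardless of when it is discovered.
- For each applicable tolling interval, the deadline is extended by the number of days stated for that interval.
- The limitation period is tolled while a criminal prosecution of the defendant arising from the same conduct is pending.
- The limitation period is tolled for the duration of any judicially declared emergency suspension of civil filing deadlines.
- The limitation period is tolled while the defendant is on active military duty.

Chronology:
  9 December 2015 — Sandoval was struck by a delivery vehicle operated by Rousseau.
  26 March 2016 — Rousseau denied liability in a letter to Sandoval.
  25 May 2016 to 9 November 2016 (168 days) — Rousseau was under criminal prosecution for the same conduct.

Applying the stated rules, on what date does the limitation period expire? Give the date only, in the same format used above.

The claim accrued on 9 December 2015, when the wrongful act occurred.
Adding the 1 year base period to 9 December 2015 gives a deadline of 9 December 2016, before any tolling.
The pending criminal prosecution from 25 May 2016 to 9 November 2016 tolled the period for 168 days, extending the deadline to 26 May 2017.
The other events in the timeline have no effect on the limitation period under the stated rules.

26 May 2017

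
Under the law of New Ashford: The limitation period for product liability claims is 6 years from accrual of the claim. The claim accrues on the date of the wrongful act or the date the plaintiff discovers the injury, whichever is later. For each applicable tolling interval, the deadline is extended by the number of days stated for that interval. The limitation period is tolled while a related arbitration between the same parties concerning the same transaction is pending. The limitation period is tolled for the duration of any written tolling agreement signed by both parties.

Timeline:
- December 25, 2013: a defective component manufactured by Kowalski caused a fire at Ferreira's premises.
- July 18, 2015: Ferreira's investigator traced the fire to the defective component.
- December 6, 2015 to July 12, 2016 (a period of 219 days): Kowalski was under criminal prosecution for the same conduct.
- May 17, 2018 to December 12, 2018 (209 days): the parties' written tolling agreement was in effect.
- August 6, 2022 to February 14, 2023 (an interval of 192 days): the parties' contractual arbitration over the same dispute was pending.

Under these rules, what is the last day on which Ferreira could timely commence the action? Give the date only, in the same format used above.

February 12, 2022

Because discovery on July 18, 2015 post-dates the December 25, 2013 act, accrual under the later-of rule falls on July 18, 2015.
Adding the 6 years base period to July 18, 2015 gives a deadline of July 18, 2021, before any tolling.
Because the written tolling agreement ran from May 17, 2018 to December 12, 2018, the deadline is extended by 209 days to February 12, 2022.
The pending related arbitration starting August 6, 2022 came too late — the period had run on February 12, 2022 — and so does not extend the deadline.
The pending criminal prosecution from December 6, 2015 to July 12, 2016 does not toll the period, because no stated rule makes a criminal prosecution a tolling event.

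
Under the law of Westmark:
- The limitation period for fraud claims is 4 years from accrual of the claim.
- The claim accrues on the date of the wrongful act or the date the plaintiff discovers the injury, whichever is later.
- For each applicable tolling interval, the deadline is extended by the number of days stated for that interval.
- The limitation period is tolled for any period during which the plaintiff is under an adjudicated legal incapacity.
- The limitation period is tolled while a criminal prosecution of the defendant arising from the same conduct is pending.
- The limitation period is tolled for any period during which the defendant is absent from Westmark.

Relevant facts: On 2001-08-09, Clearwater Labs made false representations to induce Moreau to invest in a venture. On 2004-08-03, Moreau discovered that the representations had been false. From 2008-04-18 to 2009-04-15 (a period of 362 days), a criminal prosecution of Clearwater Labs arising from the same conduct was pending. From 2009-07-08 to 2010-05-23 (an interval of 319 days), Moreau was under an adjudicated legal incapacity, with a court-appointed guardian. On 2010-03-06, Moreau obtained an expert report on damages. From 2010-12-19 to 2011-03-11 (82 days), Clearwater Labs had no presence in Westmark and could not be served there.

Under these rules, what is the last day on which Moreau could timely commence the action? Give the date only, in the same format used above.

2010-06-15

Because discovery on 2004-08-03 post-dates the 2001-08-09 act, accrual under the later-of rule falls on 2004-08-03.
The untolled deadline — 4 years after 2004-08-03 — is 2008-08-03.
Because the pending criminal prosecution ran from 2008-04-18 to 2009-04-15, the deadline is extended by 362 days to 2009-07-31.
The period was tolled for 319 days by the plaintiff's legal incapacity (2009-07-08 to 2010-05-23), pushing the deadline to 2010-06-15.
The defendant's absence from the jurisdiction starting 2010-12-19 came too late — the period had run on 2010-06-15 — and so does not extend the deadline.
The other events in the timeline have no effect on the limitation period under the stated rules.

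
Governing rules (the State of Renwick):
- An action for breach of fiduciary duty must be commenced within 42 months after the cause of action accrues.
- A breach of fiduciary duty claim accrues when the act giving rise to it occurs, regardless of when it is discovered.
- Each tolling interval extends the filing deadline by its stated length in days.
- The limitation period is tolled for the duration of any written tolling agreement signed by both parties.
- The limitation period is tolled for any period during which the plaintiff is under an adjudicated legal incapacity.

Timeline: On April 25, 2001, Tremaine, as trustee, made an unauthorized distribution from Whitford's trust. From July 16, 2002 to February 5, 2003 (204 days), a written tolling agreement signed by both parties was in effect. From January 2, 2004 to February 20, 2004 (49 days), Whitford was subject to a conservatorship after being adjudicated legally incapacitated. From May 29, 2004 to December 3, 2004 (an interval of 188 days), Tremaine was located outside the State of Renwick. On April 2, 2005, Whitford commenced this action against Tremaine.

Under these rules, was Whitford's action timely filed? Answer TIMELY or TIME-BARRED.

The limitation period began to run on April 25, 2001.
The untolled deadline — 42 months after April 25, 2001 — is October 25, 2004.
The period was tolled for 204 days by the written tolling agreement (July 16, 2002 to February 5, 2003), pushing the deadline to May 17, 2005.
The period was tolled for 49 days by the plaintiff's legal incapacity (January 2, 2004 to February 20, 2004), pushing the deadline to July 5, 2005.
The defendant's absence from the jurisdiction from May 29, 2004 to December 3, 2004 does not toll the period, because no stated rule makes the defendant's absence a tolling event.
Whitford filed on April 2, 2005, before the July 5, 2005 deadline, so the action is timely.

TIMELY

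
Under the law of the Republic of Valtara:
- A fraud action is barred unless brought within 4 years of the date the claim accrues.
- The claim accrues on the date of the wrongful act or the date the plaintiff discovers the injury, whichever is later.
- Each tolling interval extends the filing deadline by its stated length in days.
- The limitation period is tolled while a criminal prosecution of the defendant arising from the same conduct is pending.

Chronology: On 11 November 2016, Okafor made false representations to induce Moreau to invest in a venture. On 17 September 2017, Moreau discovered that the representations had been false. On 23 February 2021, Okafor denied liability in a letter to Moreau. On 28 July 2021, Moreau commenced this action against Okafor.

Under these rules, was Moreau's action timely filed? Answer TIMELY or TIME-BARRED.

TIMELY

The claim accrued on 17 September 2017 — the later of the 11 November 2016 act and the 17 September 2017 discovery.
Adding the 4 years base period to 17 September 2017 gives a deadline of 17 September 2021, before any tolling.
Nothing else in the chronology tolls or restarts the period.
Moreau filed on 28 July 2021, before the 17 September 2021 deadline, so the action is timely.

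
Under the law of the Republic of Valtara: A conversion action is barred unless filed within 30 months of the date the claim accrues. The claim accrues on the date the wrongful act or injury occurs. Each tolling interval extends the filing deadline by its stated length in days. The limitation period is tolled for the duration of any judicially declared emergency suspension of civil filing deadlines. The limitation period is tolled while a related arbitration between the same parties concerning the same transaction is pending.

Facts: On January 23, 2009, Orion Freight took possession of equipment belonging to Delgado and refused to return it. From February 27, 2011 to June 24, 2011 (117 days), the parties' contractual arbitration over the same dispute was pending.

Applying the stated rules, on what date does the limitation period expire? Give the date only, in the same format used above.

November 17, 2011

The limitation period began to run on January 23, 2009.
30 months from January 23, 2009 is July 23, 2011.
The pending related arbitration from February 27, 2011 to June 24, 2011 tolled the period for 117 days, extending the deadline to November 17, 2011.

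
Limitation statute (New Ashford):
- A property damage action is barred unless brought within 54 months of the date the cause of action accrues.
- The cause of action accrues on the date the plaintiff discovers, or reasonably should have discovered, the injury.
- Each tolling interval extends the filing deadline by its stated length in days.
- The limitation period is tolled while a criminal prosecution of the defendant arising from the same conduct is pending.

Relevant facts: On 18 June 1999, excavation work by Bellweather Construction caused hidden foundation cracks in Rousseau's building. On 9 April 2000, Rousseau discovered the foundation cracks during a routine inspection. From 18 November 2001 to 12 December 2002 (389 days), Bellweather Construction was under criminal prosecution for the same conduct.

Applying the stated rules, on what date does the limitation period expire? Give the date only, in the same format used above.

2 November 2005

Accrual is tied to discovery, so the period began on 9 April 2000 rather than on 18 June 1999 when the act occurred.
Adding the 54 months base period to 9 April 2000 gives a deadline of 9 October 2004, before any tolling.
Because the pending criminal prosecution ran from 18 November 2001 to 12 December 2002, the deadline is extended by 389 days to 2 November 2005.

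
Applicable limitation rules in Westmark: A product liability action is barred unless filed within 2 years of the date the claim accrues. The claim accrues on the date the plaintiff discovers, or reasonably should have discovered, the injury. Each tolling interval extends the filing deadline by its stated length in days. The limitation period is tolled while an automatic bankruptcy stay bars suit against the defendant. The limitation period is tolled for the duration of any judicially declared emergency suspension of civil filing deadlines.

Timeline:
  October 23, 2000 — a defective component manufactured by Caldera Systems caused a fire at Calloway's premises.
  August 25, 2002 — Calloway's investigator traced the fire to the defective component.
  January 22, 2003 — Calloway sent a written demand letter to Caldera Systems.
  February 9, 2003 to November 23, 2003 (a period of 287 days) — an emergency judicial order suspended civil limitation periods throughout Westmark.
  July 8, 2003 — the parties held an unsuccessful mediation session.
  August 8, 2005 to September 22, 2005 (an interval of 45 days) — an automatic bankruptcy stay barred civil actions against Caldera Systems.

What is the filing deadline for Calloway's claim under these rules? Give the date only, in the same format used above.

June 8, 2005

The claim did not accrue until Calloway discovered the injury on August 25, 2002; the October 23, 2000 act date does not start the clock under the stated rule.
2 years from August 25, 2002 is August 25, 2004.
Because the emergency suspension of filing deadlines ran from February 9, 2003 to November 23, 2003, the deadline is extended by 287 days to June 8, 2005.
The automatic bankruptcy stay starting August 8, 2005 came too late — the period had run on June 8, 2005 — and so does not extend the deadline.
None of the other events listed affects the running of the period under the stated rules.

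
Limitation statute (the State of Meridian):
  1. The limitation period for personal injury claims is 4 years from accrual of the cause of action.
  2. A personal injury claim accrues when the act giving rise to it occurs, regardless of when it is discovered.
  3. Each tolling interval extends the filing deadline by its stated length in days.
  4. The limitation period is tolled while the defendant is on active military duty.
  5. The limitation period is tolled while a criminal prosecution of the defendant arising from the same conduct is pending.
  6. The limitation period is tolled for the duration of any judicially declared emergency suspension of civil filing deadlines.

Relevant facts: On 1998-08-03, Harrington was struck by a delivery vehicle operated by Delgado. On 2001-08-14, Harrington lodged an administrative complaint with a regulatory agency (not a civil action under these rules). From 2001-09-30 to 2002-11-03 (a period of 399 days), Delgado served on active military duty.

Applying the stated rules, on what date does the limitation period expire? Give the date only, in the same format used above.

The cause of action accrued on 1998-08-03, the date of the act.
Adding the 4 years base period to 1998-08-03 gives a deadline of 2002-08-03, before any tolling.
Because the defendant's active military service ran from 2001-09-30 to 2002-11-03, the deadline is extended by 399 days to 2003-09-06.
The other events in the timeline have no effect on the limitation period under the stated rules.

2003-09-06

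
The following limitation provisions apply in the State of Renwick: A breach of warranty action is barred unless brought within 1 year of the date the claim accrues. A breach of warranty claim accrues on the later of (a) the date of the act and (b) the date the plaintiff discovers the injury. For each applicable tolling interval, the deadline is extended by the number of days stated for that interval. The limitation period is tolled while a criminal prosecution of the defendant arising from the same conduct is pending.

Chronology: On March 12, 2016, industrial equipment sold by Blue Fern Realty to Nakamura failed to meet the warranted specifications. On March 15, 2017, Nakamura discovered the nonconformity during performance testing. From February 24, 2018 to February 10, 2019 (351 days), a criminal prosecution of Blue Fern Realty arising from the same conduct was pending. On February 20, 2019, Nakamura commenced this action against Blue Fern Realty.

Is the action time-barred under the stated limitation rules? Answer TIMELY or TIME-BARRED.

The claim accrued on March 15, 2017 — the later of the March 12, 2016 act and the March 15, 2017 discovery.
Adding the 1 year base period to March 15, 2017 gives a deadline of March 15, 2018, before any tolling.
Because the pending criminal prosecution ran from February 24, 2018 to February 10, 2019, the deadline is extended by 351 days to March 1, 2019.
The February 20, 2019 filing precedes the March 1, 2019 deadline; the claim is timely.

TIMELY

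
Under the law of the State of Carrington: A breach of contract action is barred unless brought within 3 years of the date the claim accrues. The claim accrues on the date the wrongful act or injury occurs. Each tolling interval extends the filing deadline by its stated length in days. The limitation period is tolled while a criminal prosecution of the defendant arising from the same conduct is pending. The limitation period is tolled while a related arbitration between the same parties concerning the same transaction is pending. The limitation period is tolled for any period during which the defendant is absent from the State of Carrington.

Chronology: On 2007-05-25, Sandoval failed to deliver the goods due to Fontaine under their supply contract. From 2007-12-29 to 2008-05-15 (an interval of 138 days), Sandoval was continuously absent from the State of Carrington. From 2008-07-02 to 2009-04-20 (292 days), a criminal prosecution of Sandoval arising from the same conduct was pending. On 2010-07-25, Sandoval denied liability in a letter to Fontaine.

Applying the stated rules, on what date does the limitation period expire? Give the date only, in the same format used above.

2011-07-29

The claim accrued on 2007-05-25, the date of the act.
Adding the 3 years base period to 2007-05-25 gives a deadline of 2010-05-25, before any tolling.
Because the defendant's absence from the jurisdiction ran from 2007-12-29 to 2008-05-15, the deadline is extended by 138 days to 2010-10-10.
Because the pending criminal prosecution ran from 2008-07-02 to 2009-04-20, the deadline is extended by 292 days to 2011-07-29.
None of the other events listed affects the running of the period under the stated rules.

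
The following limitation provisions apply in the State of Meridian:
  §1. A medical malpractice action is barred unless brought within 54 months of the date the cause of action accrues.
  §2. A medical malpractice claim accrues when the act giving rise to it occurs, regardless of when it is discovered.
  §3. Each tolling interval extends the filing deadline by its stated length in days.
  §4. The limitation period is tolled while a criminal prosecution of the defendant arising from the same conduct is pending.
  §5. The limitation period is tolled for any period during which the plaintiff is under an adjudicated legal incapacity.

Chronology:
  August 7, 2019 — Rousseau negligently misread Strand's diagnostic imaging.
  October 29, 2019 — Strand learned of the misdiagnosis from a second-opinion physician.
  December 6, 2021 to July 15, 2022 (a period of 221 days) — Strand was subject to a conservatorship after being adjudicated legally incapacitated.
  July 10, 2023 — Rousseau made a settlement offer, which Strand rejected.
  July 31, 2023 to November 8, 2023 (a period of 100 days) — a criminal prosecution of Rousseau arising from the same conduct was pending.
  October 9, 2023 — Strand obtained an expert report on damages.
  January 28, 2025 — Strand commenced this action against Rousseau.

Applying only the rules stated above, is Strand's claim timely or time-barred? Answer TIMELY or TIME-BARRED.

TIME-BARRED

Accrual is governed by the date of the act, so the period began to run on August 7, 2019; the later discovery on October 29, 2019 is irrelevant under the stated rule.
54 months from August 7, 2019 is February 7, 2024.
The period was tolled for 221 days by the plaintiff's legal incapacity (December 6, 2021 to July 15, 2022), pushing the deadline to September 15, 2024.
Because the pending criminal prosecution ran from July 31, 2023 to November 8, 2023, the deadline is extended by 100 days to December 24, 2024.
None of the other events listed affects the running of the period under the stated rules.
Strand filed on January 28, 2025, after the December 24, 2024 deadline, so the action is time-barred.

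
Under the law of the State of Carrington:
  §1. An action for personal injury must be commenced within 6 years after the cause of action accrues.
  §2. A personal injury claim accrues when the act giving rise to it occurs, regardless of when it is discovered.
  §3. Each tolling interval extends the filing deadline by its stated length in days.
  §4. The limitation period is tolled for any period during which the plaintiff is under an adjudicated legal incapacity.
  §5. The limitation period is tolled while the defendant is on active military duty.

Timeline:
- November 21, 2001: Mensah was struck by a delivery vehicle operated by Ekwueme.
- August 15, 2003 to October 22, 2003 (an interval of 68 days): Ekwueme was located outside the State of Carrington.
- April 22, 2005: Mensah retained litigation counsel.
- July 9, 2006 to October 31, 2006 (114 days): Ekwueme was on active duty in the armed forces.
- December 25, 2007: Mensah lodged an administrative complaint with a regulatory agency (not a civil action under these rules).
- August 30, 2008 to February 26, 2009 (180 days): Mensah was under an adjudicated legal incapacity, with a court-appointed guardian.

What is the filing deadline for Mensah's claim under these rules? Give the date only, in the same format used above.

March 14, 2008

The cause of action accrued on November 21, 2001, the date of the act.
Adding the 6 years base period to November 21, 2001 gives a deadline of November 21, 2007, before any tolling.
Because the defendant's active military service ran from July 9, 2006 to October 31, 2006, the deadline is extended by 114 days to March 14, 2008.
The plaintiff's legal incapacity from August 30, 2008 to February 26, 2009 began after the period had already run on March 14, 2008, so it has no tolling effect.
No stated provision tolls the period for the defendant's absence, so the interval from August 15, 2003 to October 22, 2003 has no effect on the deadline.
The other events in the timeline have no effect on the limitation period under the stated rules.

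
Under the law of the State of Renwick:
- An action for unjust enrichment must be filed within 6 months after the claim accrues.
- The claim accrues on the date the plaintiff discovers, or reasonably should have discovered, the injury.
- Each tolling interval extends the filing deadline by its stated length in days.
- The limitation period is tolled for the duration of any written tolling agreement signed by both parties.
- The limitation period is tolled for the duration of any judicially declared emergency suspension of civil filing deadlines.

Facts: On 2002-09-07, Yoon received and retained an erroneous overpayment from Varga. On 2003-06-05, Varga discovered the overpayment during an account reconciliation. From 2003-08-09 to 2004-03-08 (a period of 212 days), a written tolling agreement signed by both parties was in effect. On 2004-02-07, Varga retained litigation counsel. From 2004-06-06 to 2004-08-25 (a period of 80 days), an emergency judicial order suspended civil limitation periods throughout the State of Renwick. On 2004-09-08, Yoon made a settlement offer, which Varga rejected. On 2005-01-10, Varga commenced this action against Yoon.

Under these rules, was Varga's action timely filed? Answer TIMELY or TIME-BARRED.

TIME-BARRED

Accrual is tied to discovery, so the period began on 2003-06-05 rather than on 2002-09-07 when the act occurred.
6 months from 2003-06-05 is 2003-12-05.
The written tolling agreement from 2003-08-09 to 2004-03-08 tolled the period for 212 days, extending the deadline to 2004-07-04.
Because the emergency suspension of filing deadlines ran from 2004-06-06 to 2004-08-25, the deadline is extended by 80 days to 2004-09-22.
Nothing else in the chronology tolls or restarts the period.
Varga filed on 2005-01-10, after the 2004-09-22 deadline, so the action is time-barred.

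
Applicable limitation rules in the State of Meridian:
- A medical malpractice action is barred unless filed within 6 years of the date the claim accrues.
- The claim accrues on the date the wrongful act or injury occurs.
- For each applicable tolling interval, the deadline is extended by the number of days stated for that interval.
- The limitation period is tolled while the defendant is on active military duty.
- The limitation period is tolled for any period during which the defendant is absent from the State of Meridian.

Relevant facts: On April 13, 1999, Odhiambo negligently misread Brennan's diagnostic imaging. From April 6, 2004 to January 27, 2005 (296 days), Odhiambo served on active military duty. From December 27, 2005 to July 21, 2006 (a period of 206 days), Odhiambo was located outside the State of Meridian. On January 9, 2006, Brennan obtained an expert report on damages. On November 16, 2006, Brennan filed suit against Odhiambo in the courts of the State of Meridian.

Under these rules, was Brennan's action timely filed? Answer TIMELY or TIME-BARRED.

The claim accrued on April 13, 1999, when the wrongful act occurred.
Adding the 6 years base period to April 13, 1999 gives a deadline of April 13, 2005, before any tolling.
The period was tolled for 296 days by the defendant's active military service (April 6, 2004 to January 27, 2005), pushing the deadline to February 3, 2006.
The defendant's absence from the jurisdiction from December 27, 2005 to July 21, 2006 tolled the period for 206 days, extending the deadline to August 28, 2006.
The other events in the timeline have no effect on the limitation period under the stated rules.
The November 16, 2006 filing falls after the August 28, 2006 deadline; the claim is time-barred.

TIME-BARRED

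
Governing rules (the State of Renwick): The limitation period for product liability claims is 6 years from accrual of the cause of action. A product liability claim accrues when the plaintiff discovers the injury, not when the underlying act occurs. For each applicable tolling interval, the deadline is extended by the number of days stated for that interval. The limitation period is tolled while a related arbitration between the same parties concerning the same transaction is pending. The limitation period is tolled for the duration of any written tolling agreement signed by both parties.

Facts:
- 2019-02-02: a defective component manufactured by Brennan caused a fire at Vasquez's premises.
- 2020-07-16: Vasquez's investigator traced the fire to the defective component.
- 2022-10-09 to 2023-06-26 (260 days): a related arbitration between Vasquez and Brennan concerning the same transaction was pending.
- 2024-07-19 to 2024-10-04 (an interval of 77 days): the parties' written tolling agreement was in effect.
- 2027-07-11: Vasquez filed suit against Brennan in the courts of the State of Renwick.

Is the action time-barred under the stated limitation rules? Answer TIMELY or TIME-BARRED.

TIME-BARRED

Under the discovery rule, the claim accrued on 2020-07-16, when Vasquez discovered the injury — not on the 2019-02-02 date of the underlying act.
6 years from 2020-07-16 is 2026-07-16.
Because the pending related arbitration ran from 2022-10-09 to 2023-06-26, the deadline is extended by 260 days to 2027-04-02.
Because the written tolling agreement ran from 2024-07-19 to 2024-10-04, the deadline is extended by 77 days to 2027-06-18.
Vasquez filed on 2027-07-11, after the 2027-06-18 deadline, so the action is time-barred.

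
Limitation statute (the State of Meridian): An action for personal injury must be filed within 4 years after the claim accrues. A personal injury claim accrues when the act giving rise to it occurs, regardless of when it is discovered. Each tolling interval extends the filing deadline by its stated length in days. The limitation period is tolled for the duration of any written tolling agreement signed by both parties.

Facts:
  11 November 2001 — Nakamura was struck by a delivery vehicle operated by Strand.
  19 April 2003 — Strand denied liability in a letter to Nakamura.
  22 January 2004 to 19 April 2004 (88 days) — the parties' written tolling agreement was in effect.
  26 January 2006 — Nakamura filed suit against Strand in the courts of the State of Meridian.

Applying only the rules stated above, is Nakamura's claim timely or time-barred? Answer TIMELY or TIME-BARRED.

The claim accrued on 11 November 2001, the date of the act.
The untolled deadline — 4 years after 11 November 2001 — is 11 November 2005.
The written tolling agreement from 22 January 2004 to 19 April 2004 tolled the period for 88 days, extending the deadline to 7 February 2006.
None of the other events listed affects the running of the period under the stated rules.
Nakamura filed on 26 January 2006, before the 7 February 2006 deadline, so the action is timely.

TIMELY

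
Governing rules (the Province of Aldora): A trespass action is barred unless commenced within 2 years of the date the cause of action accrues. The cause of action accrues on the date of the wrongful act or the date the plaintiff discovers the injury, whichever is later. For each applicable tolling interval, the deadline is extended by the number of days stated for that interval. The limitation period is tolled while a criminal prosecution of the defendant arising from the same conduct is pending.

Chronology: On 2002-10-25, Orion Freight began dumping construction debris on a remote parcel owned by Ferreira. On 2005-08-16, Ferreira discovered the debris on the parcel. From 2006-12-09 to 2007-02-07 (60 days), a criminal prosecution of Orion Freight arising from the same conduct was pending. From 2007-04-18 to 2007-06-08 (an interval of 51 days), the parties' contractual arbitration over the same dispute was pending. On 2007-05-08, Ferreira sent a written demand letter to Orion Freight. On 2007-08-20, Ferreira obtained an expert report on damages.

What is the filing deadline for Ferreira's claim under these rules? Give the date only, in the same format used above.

2007-10-15

The claim accrued on 2005-08-16 — the later of the 2002-10-25 act and the 2005-08-16 discovery.
The untolled deadline — 2 years after 2005-08-16 — is 2007-08-16.
The pending criminal prosecution from 2006-12-09 to 2007-02-07 tolled the period for 60 days, extending the deadline to 2007-10-15.
The pending related arbitration from 2007-04-18 to 2007-06-08 does not toll the period, because no stated rule makes a pending arbitration a tolling event.
The other events in the timeline have no effect on the limitation period under the stated rules.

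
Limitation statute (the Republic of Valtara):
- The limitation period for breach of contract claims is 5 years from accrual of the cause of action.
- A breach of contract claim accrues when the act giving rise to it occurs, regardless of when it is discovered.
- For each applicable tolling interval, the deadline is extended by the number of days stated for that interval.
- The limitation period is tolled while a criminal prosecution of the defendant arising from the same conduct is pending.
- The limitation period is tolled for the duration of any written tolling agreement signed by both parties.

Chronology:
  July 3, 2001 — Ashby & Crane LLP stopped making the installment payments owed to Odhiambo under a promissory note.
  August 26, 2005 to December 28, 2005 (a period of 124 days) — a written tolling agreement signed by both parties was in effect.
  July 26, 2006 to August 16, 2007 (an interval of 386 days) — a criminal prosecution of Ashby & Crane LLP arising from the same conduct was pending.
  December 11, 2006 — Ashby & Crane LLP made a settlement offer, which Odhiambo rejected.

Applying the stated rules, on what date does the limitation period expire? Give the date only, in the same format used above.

November 25, 2007

The limitation period began to run on July 3, 2001.
Adding the 5 years base period to July 3, 2001 gives a deadline of July 3, 2006, before any tolling.
The written tolling agreement from August 26, 2005 to December 28, 2005 tolled the period for 124 days, extending the deadline to November 4, 2006.
The pending criminal prosecution from July 26, 2006 to August 16, 2007 tolled the period for 386 days, extending the deadline to November 25, 2007.
None of the other events listed affects the running of the period under the stated rules.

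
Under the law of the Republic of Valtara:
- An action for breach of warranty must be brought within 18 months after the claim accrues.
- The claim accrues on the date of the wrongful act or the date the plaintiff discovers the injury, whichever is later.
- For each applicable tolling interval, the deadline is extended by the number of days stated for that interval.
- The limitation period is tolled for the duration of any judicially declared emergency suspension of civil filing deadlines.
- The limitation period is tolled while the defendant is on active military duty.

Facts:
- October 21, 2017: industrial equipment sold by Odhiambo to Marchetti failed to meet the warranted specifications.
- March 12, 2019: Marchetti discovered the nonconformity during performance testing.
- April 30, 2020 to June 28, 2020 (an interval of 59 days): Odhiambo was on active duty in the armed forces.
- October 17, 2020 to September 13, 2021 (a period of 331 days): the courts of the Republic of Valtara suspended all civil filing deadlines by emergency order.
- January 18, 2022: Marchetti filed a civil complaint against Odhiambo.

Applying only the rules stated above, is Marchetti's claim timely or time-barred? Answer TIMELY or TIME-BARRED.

Because discovery on March 12, 2019 post-dates the October 21, 2017 act, accrual under the later-of rule falls on March 12, 2019.
The untolled deadline — 18 months after March 12, 2019 — is September 12, 2020.
The defendant's active military service from April 30, 2020 to June 28, 2020 tolled the period for 59 days, extending the deadline to November 10, 2020.
Because the emergency suspension of filing deadlines ran from October 17, 2020 to September 13, 2021, the deadline is extended by 331 days to October 7, 2021.
Filing on January 18, 2022 missed the October 7, 2021 deadline — the action is time-barred.

TIME-BARRED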